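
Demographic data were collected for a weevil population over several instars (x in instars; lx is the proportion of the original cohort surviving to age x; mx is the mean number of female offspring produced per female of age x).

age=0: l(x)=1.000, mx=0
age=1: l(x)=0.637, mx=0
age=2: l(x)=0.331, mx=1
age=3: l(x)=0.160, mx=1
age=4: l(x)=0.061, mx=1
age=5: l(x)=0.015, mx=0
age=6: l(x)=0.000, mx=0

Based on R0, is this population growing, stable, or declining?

R0 = Σ lx·mx = 0 + 0 + 0.331 + 0.16 + 0.061 + 0 + 0 = 0.552
R0 < 1, so the population is declining.

declining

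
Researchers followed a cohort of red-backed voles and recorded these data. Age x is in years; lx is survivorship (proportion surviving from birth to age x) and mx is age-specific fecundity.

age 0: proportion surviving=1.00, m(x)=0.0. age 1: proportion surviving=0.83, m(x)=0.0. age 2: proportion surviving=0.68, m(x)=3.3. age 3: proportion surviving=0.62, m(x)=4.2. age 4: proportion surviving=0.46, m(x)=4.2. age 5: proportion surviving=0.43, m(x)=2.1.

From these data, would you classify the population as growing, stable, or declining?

R0 = Σ lx·mx = 0 + 0 + 2.244 + 2.604 + 1.932 + 0.903 = 7.683
R0 > 1, so the population is growing.

growing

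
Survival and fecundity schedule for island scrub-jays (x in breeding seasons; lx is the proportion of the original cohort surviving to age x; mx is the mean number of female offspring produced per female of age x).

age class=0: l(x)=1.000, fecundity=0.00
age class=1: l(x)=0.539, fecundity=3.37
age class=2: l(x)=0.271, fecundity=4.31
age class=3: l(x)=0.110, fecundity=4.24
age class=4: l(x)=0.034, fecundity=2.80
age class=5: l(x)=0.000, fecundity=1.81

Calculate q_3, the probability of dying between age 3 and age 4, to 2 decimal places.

0.69

q_3 = (l_3 − l_4) / l_3 = (0.11 − 0.034) / 0.11
     = 0.076 / 0.11 = 0.690909… → 0.69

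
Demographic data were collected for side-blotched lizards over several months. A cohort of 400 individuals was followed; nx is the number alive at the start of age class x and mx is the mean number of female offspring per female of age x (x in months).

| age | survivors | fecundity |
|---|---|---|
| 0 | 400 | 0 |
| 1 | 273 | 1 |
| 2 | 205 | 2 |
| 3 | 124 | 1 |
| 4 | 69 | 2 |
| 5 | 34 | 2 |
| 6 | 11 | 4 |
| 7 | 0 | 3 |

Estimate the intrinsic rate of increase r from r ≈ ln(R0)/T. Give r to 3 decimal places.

0.392

lx = nx/n0 = nx/400: 1, 0.6825, 0.5125, 0.31, 0.1725, 0.085, 0.0275, 0
R0 = Σ lx·mx = 0 + 0.6825 + 1.025 + 0.31 + 0.345 + 0.17 + 0.11 + 0 = 2.6425
Σ x·lx·mx = 6.5525; T = 6.5525/2.6425 = 2.47966…
r ≈ ln(R0)/T = ln(2.6425)/2.47966… = 0.39188… → 0.392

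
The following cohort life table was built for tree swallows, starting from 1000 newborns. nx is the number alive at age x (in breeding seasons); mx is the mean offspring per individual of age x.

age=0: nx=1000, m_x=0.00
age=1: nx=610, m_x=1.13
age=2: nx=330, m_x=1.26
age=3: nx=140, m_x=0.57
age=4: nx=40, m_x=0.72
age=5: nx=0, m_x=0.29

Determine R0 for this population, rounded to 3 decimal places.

1.214

lx = nx/n0 = nx/1000: 1, 0.61, 0.33, 0.14, 0.04, 0
lx·mx by age: 0, 0.6893, 0.4158, 0.0798, 0.0288, 0
R0 = Σ lx·mx = 1.2137 → 1.214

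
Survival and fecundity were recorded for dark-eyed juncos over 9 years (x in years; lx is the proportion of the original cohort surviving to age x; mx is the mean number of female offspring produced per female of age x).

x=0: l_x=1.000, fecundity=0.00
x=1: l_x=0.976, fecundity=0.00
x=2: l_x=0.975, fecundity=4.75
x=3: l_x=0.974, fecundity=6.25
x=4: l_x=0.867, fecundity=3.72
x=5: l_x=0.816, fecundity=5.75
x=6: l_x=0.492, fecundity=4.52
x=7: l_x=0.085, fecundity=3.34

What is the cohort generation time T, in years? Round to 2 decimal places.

lx·mx: 0, 0, 4.63125, 6.0875, 3.22524, 4.692, 2.22384, 0.2839 → R0 = 21.14373
x·lx·mx: 0, 0, 9.2625, 18.2625, 12.90096, 23.46, 13.34304, 1.9873 → Σ = 79.2163
T = 79.2163 / 21.14373 = 3.746562… → 3.75

3.75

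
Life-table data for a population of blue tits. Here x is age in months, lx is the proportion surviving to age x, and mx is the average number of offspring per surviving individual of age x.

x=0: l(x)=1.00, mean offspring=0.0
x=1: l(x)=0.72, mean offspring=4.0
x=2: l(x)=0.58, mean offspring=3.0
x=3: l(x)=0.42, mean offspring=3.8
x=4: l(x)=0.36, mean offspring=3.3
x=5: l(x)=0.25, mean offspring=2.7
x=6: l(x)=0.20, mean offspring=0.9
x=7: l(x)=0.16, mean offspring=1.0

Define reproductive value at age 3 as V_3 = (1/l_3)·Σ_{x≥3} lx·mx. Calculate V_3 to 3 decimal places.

9.045

lx·mx for x ≥ 3: 1.596, 1.188, 0.675, 0.18, 0.16 → sum = 3.799
V_3 = 3.799 / l_3 = 3.799 / 0.42 = 9.045238… → 9.045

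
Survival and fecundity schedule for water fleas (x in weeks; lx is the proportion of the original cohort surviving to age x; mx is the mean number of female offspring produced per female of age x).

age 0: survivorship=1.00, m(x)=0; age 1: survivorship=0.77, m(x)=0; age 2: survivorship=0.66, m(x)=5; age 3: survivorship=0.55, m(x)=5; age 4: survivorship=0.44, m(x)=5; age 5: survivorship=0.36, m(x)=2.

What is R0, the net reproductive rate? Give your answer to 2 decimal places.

lx·mx by age: 0, 0, 3.3, 2.75, 2.2, 0.72
R0 = Σ lx·mx = 8.97 → 8.97

8.97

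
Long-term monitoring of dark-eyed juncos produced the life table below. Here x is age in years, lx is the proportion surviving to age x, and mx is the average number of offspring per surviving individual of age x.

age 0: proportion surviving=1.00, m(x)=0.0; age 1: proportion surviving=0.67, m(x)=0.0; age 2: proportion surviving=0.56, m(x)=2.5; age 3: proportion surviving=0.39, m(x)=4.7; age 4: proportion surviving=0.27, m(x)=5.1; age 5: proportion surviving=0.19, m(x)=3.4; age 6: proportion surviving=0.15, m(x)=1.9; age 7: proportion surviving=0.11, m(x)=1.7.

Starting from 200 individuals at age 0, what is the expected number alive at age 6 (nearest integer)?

30

Expected survivors = N0 · l_6 = 200 × 0.15 = 30 → 30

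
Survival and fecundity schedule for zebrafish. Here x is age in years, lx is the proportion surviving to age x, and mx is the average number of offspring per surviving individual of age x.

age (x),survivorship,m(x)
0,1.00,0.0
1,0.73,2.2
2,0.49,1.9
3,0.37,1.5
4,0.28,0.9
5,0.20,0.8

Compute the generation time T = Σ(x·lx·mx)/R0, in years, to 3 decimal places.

1.981

lx·mx: 0, 1.606, 0.931, 0.555, 0.252, 0.16 → R0 = 3.504
x·lx·mx: 0, 1.606, 1.862, 1.665, 1.008, 0.8 → Σ = 6.941
T = 6.941 / 3.504 = 1.980879… → 1.981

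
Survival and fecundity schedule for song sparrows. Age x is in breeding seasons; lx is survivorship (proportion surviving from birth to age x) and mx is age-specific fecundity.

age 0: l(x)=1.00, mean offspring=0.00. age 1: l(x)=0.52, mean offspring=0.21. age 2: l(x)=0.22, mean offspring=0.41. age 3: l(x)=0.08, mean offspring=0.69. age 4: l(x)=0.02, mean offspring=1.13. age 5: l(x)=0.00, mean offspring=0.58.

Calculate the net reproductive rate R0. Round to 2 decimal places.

lx·mx by age: 0, 0.1092, 0.0902, 0.0552, 0.0226, 0
R0 = Σ lx·mx = 0.2772 → 0.28

0.28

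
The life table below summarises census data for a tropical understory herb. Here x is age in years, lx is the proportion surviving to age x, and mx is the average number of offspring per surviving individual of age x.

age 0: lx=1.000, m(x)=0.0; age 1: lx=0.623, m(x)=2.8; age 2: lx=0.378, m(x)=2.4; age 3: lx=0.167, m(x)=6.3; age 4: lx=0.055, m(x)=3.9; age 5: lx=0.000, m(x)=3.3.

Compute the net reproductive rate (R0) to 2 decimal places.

3.92

lx·mx by age: 0, 1.7444, 0.9072, 1.0521, 0.2145, 0
R0 = Σ lx·mx = 3.9182 → 3.92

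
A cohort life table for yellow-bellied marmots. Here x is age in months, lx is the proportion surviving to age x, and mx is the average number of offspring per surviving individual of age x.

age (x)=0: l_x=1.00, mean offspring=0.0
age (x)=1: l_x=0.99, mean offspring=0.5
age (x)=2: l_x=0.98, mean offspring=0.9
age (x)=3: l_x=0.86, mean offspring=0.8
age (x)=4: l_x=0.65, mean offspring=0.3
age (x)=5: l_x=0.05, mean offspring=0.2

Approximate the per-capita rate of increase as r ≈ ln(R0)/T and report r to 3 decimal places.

0.361

R0 = Σ lx·mx = 0 + 0.495 + 0.882 + 0.688 + 0.195 + 0.01 = 2.27
Σ x·lx·mx = 5.153; T = 5.153/2.27 = 2.27004…
r ≈ ln(R0)/T = ln(2.27)/2.27004… = 0.36113… → 0.361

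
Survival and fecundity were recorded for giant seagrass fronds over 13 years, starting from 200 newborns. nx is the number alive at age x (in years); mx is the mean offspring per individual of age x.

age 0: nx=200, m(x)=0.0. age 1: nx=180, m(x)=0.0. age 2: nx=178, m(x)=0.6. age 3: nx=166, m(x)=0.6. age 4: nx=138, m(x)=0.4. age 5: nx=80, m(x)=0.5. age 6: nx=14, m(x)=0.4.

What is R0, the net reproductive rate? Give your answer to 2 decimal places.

1.54

lx = nx/n0 = nx/200: 1, 0.9, 0.89, 0.83, 0.69, 0.4, 0.07
lx·mx by age: 0, 0, 0.534, 0.498, 0.276, 0.2, 0.028
R0 = Σ lx·mx = 1.536 → 1.54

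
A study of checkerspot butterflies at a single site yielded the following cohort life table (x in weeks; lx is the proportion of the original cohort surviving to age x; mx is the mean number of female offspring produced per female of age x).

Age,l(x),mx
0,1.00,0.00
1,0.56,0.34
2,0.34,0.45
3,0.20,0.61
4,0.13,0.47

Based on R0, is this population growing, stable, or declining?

R0 = Σ lx·mx = 0 + 0.1904 + 0.153 + 0.122 + 0.0611 = 0.5265
R0 < 1, so the population is declining.

declining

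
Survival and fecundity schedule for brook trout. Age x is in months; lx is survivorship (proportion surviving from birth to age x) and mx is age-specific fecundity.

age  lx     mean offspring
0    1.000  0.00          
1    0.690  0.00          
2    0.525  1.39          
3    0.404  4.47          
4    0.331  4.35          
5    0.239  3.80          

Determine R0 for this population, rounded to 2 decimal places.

4.88

lx·mx by age: 0, 0, 0.72975, 1.80588, 1.43985, 0.9082
R0 = Σ lx·mx = 4.88368 → 4.88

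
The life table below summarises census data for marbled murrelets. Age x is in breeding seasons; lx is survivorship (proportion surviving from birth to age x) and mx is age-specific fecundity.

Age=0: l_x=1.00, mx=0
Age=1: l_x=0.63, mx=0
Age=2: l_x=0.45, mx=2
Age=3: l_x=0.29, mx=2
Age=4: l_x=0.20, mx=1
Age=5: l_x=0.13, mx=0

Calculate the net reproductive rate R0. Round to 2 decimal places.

1.68

lx·mx by age: 0, 0, 0.9, 0.58, 0.2, 0
R0 = Σ lx·mx = 1.68 → 1.68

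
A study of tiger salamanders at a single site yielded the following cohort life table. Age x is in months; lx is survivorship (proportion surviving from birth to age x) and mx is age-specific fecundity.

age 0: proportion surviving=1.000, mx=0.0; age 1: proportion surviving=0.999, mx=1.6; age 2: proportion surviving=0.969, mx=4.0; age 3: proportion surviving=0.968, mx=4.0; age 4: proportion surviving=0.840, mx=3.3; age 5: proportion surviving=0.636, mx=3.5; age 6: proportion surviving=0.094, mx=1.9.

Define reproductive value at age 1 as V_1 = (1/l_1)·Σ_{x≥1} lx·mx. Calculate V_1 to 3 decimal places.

lx·mx for x ≥ 1: 1.5984, 3.876, 3.872, 2.772, 2.226, 0.1786 → sum = 14.523
V_1 = 14.523 / l_1 = 14.523 / 0.999 = 14.537538… → 14.538

14.538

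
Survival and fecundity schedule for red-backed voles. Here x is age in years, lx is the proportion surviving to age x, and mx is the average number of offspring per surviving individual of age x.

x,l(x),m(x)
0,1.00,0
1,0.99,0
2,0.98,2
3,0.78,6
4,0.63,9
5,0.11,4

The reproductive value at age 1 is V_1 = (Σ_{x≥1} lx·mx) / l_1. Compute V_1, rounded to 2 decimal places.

lx·mx for x ≥ 1: 0, 1.96, 4.68, 5.67, 0.44 → sum = 12.75
V_1 = 12.75 / l_1 = 12.75 / 0.99 = 12.878788… → 12.88

12.88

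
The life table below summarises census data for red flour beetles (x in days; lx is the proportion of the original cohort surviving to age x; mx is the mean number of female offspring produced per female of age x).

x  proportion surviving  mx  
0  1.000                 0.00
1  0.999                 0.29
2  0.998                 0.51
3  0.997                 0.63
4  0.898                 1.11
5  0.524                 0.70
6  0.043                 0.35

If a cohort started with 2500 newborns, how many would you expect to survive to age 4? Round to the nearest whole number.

Expected survivors = N0 · l_4 = 2500 × 0.898 = 2245 → 2245

2245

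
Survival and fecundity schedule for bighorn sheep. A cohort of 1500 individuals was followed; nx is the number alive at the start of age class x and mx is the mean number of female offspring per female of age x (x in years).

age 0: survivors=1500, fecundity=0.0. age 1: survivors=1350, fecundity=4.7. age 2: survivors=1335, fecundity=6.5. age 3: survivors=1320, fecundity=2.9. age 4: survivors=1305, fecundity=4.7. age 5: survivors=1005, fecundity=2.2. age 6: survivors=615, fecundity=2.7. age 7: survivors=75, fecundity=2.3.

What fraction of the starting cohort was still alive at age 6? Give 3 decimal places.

l_6 = n_6/n_0 = 615/1500 = 0.41 → 0.410

0.410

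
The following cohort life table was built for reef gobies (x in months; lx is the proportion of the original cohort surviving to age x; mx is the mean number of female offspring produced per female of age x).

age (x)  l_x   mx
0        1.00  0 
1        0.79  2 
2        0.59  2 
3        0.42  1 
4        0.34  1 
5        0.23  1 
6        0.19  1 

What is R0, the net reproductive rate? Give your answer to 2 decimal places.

3.94

lx·mx by age: 0, 1.58, 1.18, 0.42, 0.34, 0.23, 0.19
R0 = Σ lx·mx = 3.94 → 3.94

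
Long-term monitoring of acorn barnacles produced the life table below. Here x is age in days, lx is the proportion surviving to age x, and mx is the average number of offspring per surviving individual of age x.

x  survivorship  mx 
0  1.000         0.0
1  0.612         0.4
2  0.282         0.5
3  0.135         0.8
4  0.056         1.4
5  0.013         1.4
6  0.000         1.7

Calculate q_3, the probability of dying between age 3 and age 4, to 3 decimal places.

q_3 = (l_3 − l_4) / l_3 = (0.135 − 0.056) / 0.135
     = 0.079 / 0.135 = 0.585185… → 0.585

0.585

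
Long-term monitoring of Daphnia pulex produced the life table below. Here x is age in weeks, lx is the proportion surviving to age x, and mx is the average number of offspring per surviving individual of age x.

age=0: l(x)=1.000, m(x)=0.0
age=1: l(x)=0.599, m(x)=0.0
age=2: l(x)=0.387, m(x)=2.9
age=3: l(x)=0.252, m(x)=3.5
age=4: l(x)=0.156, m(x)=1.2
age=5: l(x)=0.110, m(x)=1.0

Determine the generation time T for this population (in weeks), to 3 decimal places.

2.689

lx·mx: 0, 0, 1.1223, 0.882, 0.1872, 0.11 → R0 = 2.3015
x·lx·mx: 0, 0, 2.2446, 2.646, 0.7488, 0.55 → Σ = 6.1894
T = 6.1894 / 2.3015 = 2.68929… → 2.689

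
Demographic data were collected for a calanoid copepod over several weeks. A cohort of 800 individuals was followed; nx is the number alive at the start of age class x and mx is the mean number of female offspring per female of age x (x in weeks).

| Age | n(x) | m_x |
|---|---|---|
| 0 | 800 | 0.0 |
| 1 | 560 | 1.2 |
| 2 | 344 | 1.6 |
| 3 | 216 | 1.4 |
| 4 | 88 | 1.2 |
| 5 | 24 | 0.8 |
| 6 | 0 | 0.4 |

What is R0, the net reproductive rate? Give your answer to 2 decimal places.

2.06

lx = nx/n0 = nx/800: 1, 0.7, 0.43, 0.27, 0.11, 0.03, 0
lx·mx by age: 0, 0.84, 0.688, 0.378, 0.132, 0.024, 0
R0 = Σ lx·mx = 2.062 → 2.06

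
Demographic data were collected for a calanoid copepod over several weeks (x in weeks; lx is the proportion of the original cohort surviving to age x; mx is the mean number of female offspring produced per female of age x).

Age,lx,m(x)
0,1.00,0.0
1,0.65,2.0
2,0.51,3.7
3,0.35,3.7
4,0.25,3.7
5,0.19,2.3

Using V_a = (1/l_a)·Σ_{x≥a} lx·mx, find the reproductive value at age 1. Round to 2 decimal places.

lx·mx for x ≥ 1: 1.3, 1.887, 1.295, 0.925, 0.437 → sum = 5.844
V_1 = 5.844 / l_1 = 5.844 / 0.65 = 8.990769… → 8.99

8.99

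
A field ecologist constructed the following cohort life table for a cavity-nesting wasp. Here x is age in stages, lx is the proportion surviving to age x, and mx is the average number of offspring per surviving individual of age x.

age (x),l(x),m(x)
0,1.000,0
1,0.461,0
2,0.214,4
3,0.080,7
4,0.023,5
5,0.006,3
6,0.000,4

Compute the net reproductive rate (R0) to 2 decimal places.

lx·mx by age: 0, 0, 0.856, 0.56, 0.115, 0.018, 0
R0 = Σ lx·mx = 1.549 → 1.55

1.55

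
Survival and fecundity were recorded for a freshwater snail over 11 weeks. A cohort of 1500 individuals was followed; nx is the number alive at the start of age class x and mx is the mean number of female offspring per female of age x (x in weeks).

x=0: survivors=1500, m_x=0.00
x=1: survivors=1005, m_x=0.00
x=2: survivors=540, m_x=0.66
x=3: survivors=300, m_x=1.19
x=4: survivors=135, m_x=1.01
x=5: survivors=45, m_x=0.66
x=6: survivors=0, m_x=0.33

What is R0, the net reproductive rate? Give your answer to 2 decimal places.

0.59

lx = nx/n0 = nx/1500: 1, 0.67, 0.36, 0.2, 0.09, 0.03, 0
lx·mx by age: 0, 0, 0.2376, 0.238, 0.0909, 0.0198, 0
R0 = Σ lx·mx = 0.5863 → 0.59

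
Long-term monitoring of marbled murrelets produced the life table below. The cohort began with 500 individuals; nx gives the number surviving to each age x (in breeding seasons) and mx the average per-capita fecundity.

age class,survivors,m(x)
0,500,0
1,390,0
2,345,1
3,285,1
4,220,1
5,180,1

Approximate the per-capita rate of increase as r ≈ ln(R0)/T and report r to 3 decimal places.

lx = nx/n0 = nx/500: 1, 0.78, 0.69, 0.57, 0.44, 0.36
R0 = Σ lx·mx = 0 + 0 + 0.69 + 0.57 + 0.44 + 0.36 = 2.06
Σ x·lx·mx = 6.65; T = 6.65/2.06 = 3.22816…
r ≈ ln(R0)/T = ln(2.06)/3.22816… = 0.22388… → 0.224

0.224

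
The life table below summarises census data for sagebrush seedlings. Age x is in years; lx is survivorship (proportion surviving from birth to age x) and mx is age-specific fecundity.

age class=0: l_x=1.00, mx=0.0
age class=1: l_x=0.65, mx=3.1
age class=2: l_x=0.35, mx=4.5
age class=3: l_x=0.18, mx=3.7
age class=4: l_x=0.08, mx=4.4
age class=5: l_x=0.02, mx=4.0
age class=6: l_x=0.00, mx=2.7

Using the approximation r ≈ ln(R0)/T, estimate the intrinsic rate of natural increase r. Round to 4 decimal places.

R0 = Σ lx·mx = 0 + 2.015 + 1.575 + 0.666 + 0.352 + 0.08 + 0 = 4.688
Σ x·lx·mx = 8.971; T = 8.971/4.688 = 1.91361…
r ≈ ln(R0)/T = ln(4.688)/1.91361… = 0.807378… → 0.8074

0.8074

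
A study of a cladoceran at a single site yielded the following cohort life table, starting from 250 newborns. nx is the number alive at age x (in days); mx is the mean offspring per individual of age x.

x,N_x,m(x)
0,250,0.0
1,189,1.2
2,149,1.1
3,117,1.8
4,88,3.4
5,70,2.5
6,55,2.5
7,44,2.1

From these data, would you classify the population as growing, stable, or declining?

lx = nx/n0 = nx/250: 1, 0.756, 0.596, 0.468, 0.352, 0.28, 0.22, 0.176
R0 = Σ lx·mx = 0 + 0.9072 + 0.6556 + 0.8424 + 1.1968 + 0.7 + 0.55 + 0.3696 = 5.2216
R0 > 1, so the population is growing.

growing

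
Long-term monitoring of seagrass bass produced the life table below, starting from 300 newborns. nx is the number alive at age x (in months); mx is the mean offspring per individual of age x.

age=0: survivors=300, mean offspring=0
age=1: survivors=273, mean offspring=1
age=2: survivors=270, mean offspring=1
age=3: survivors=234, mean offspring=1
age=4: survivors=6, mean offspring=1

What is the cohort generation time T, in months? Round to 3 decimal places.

1.966

lx = nx/n0 = nx/300: 1, 0.91, 0.9, 0.78, 0.02
lx·mx: 0, 0.91, 0.9, 0.78, 0.02 → R0 = 2.61
x·lx·mx: 0, 0.91, 1.8, 2.34, 0.08 → Σ = 5.13
T = 5.13 / 2.61 = 1.965517… → 1.966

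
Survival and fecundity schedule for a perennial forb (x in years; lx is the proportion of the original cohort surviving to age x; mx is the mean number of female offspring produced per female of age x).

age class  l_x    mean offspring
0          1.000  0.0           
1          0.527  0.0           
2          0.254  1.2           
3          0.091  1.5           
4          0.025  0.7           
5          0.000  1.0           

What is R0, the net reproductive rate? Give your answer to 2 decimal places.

lx·mx by age: 0, 0, 0.3048, 0.1365, 0.0175, 0
R0 = Σ lx·mx = 0.4588 → 0.46

0.46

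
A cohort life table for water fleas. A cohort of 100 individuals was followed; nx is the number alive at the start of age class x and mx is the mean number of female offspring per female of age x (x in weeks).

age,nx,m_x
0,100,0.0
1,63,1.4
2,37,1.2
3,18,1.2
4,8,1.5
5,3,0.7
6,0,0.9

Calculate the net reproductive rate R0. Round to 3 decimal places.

1.683

lx = nx/n0 = nx/100: 1, 0.63, 0.37, 0.18, 0.08, 0.03, 0
lx·mx by age: 0, 0.882, 0.444, 0.216, 0.12, 0.021, 0
R0 = Σ lx·mx = 1.683 → 1.683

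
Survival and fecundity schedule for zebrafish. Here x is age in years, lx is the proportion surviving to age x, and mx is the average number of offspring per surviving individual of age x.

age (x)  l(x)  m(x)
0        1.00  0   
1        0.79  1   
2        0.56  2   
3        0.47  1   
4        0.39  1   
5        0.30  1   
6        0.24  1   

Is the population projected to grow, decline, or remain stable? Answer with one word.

growing

R0 = Σ lx·mx = 0 + 0.79 + 1.12 + 0.47 + 0.39 + 0.3 + 0.24 = 3.31
R0 > 1, so the population is growing.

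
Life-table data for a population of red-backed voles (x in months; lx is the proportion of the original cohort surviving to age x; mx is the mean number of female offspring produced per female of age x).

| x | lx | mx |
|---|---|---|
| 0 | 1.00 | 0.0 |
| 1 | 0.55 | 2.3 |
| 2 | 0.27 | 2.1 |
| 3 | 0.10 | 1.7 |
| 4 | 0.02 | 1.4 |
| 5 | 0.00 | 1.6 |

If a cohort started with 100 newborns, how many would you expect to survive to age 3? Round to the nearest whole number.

Expected survivors = N0 · l_3 = 100 × 0.10 = 10 → 10

10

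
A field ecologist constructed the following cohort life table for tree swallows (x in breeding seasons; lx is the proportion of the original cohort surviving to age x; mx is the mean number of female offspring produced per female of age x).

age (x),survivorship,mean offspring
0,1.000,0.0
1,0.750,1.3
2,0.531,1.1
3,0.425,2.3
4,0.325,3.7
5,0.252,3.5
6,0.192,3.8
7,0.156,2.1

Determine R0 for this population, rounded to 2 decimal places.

5.68

lx·mx by age: 0, 0.975, 0.5841, 0.9775, 1.2025, 0.882, 0.7296, 0.3276
R0 = Σ lx·mx = 5.6783 → 5.68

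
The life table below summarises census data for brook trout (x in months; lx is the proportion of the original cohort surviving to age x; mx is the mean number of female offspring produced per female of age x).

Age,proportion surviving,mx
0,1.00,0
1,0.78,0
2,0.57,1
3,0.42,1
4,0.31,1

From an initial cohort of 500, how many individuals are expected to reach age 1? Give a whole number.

Expected survivors = N0 · l_1 = 500 × 0.78 = 390 → 390

390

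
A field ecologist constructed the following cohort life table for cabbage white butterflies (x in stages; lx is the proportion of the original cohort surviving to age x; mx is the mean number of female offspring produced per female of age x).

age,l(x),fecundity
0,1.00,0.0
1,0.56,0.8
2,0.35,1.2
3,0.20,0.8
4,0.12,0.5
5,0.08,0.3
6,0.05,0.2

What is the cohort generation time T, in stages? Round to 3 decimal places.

lx·mx: 0, 0.448, 0.42, 0.16, 0.06, 0.024, 0.01 → R0 = 1.122
x·lx·mx: 0, 0.448, 0.84, 0.48, 0.24, 0.12, 0.06 → Σ = 2.188
T = 2.188 / 1.122 = 1.950089… → 1.950

1.950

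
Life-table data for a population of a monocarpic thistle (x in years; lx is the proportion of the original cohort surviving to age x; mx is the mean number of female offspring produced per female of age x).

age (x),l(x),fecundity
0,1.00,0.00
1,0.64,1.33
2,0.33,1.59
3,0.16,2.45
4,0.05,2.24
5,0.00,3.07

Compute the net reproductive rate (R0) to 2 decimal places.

lx·mx by age: 0, 0.8512, 0.5247, 0.392, 0.112, 0
R0 = Σ lx·mx = 1.8799 → 1.88

1.88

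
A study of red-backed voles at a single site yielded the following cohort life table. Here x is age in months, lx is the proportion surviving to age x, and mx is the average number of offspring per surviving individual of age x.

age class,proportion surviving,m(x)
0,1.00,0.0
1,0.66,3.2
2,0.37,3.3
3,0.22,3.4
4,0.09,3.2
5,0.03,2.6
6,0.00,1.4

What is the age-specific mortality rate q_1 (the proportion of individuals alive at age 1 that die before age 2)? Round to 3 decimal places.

0.439

q_1 = (l_1 − l_2) / l_1 = (0.66 − 0.37) / 0.66
     = 0.29 / 0.66 = 0.439394… → 0.439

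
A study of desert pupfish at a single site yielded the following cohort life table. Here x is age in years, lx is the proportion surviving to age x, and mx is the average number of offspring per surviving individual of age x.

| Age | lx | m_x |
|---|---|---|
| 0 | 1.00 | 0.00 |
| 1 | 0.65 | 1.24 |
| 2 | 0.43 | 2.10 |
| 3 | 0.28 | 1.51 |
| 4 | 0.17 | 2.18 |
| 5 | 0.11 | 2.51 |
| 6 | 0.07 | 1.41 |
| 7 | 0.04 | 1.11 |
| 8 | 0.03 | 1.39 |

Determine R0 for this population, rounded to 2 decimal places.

2.96

lx·mx by age: 0, 0.806, 0.903, 0.4228, 0.3706, 0.2761, 0.0987, 0.0444, 0.0417
R0 = Σ lx·mx = 2.9633 → 2.96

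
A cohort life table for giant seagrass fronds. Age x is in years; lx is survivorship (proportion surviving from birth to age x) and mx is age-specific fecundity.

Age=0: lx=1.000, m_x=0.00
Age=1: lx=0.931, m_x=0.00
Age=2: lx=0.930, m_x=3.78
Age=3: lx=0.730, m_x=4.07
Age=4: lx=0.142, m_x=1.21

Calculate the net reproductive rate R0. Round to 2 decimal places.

lx·mx by age: 0, 0, 3.5154, 2.9711, 0.17182
R0 = Σ lx·mx = 6.65832 → 6.66

6.66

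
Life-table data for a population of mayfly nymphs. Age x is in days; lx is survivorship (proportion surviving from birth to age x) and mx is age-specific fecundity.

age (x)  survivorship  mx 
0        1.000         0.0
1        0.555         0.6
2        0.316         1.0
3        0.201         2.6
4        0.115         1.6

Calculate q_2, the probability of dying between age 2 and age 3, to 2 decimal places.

0.36

q_2 = (l_2 − l_3) / l_2 = (0.316 − 0.201) / 0.316
     = 0.115 / 0.316 = 0.363924… → 0.36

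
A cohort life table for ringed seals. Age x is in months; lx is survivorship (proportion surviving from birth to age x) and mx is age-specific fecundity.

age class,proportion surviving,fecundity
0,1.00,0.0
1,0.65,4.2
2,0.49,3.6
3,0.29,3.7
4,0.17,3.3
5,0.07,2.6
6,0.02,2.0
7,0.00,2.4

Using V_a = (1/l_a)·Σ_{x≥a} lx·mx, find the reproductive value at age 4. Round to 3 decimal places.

lx·mx for x ≥ 4: 0.561, 0.182, 0.04, 0 → sum = 0.783
V_4 = 0.783 / l_4 = 0.783 / 0.17 = 4.605882… → 4.606

4.606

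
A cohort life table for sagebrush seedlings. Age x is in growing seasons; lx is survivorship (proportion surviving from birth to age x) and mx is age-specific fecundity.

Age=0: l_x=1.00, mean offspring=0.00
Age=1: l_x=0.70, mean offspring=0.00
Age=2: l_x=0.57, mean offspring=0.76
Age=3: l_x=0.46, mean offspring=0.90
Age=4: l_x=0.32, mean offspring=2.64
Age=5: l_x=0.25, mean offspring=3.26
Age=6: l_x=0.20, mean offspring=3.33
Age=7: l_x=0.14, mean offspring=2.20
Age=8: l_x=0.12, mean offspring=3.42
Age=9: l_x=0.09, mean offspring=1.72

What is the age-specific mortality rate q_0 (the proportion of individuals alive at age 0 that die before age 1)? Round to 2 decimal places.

q_0 = (l_0 − l_1) / l_0 = (1 − 0.7) / 1
     = 0.3 / 1 = 0.3 → 0.30

0.30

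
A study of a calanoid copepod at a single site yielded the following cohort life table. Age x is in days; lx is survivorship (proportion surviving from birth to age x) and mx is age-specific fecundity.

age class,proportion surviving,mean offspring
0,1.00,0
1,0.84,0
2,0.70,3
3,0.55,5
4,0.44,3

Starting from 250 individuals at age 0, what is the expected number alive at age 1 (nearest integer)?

210

Expected survivors = N0 · l_1 = 250 × 0.84 = 210 → 210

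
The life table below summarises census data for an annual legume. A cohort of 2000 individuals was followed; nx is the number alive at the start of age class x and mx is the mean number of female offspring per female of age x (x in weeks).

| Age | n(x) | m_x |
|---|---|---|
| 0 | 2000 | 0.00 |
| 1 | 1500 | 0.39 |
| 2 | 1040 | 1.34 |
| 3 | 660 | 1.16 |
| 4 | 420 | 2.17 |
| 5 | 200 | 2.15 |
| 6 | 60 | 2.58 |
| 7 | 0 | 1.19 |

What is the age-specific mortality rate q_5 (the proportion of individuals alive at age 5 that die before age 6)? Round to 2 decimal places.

lx = nx/n0 = nx/2000: 1, 0.75, 0.52, 0.33, 0.21, 0.1, 0.03, 0
q_5 = (l_5 − l_6) / l_5 = (0.1 − 0.03) / 0.1
     = 0.07 / 0.1 = 0.7 → 0.70

0.70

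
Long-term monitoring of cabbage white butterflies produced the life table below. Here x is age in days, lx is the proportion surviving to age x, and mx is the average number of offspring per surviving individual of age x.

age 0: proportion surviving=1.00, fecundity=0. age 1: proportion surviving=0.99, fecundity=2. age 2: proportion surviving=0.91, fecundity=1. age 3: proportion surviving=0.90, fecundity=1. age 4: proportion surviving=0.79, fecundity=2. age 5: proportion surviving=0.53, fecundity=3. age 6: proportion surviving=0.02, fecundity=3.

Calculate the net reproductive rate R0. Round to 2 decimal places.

7.02

lx·mx by age: 0, 1.98, 0.91, 0.9, 1.58, 1.59, 0.06
R0 = Σ lx·mx = 7.02 → 7.02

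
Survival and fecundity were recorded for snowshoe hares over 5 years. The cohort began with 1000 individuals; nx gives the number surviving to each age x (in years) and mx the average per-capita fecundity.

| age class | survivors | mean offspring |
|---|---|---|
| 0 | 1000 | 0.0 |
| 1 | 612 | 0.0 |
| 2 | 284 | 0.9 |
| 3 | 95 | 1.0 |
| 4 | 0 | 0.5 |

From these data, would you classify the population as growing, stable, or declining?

lx = nx/n0 = nx/1000: 1, 0.612, 0.284, 0.095, 0
R0 = Σ lx·mx = 0 + 0 + 0.2556 + 0.095 + 0 = 0.3506
R0 < 1, so the population is declining.

declining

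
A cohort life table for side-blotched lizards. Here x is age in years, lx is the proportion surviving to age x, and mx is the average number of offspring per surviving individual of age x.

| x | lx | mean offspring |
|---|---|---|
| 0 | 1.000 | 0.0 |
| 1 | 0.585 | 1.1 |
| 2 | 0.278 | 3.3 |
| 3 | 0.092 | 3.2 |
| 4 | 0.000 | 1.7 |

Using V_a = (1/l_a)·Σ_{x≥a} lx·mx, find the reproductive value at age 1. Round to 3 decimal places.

lx·mx for x ≥ 1: 0.6435, 0.9174, 0.2944, 0 → sum = 1.8553
V_1 = 1.8553 / l_1 = 1.8553 / 0.585 = 3.171453… → 3.171

3.171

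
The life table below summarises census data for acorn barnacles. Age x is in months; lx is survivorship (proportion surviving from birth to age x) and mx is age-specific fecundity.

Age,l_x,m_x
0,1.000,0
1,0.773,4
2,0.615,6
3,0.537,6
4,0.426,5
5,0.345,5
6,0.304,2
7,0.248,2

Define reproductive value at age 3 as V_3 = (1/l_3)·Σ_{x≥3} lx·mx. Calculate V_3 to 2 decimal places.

lx·mx for x ≥ 3: 3.222, 2.13, 1.725, 0.608, 0.496 → sum = 8.181
V_3 = 8.181 / l_3 = 8.181 / 0.537 = 15.234637… → 15.23

15.23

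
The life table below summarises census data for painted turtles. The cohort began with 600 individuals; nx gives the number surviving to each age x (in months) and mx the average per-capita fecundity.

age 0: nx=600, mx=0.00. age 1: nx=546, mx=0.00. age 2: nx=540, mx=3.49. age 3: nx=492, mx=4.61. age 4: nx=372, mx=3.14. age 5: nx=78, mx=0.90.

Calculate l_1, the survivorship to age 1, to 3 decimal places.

l_1 = n_1/n_0 = 546/600 = 0.91 → 0.910

0.910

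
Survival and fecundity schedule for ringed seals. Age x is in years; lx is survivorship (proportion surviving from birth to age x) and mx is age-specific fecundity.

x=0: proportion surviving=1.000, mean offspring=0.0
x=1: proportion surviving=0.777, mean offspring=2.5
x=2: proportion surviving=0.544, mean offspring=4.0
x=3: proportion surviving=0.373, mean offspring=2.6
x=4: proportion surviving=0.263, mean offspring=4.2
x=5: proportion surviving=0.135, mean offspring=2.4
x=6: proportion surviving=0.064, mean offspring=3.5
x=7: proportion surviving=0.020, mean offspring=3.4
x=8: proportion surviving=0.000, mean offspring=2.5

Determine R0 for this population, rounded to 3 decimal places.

lx·mx by age: 0, 1.9425, 2.176, 0.9698, 1.1046, 0.324, 0.224, 0.068, 0
R0 = Σ lx·mx = 6.8089 → 6.809

6.809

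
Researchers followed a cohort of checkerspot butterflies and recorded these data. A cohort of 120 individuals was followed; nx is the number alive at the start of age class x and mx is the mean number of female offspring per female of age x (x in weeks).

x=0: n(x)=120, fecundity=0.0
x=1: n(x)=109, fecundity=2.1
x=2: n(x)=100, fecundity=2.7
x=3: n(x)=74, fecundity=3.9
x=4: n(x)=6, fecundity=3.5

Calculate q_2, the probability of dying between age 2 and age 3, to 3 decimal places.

lx = nx/n0 = nx/120: 1, 0.90833…, 0.83333…, 0.61667…, 0.05
q_2 = (l_2 − l_3) / l_2 = (0.833333… − 0.616667…) / 0.833333…
     = 0.216667… / 0.833333… = 0.26… → 0.260

0.260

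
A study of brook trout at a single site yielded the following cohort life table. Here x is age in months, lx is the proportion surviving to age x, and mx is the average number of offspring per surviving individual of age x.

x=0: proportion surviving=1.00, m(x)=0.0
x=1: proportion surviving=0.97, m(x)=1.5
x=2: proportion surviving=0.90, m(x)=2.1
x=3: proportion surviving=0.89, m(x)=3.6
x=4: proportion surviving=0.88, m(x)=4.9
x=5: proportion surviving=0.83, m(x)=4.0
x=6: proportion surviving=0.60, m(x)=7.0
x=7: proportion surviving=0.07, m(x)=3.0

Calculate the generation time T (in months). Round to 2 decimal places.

4.05

lx·mx: 0, 1.455, 1.89, 3.204, 4.312, 3.32, 4.2, 0.21 → R0 = 18.591
x·lx·mx: 0, 1.455, 3.78, 9.612, 17.248, 16.6, 25.2, 1.47 → Σ = 75.365
T = 75.365 / 18.591 = 4.053843… → 4.05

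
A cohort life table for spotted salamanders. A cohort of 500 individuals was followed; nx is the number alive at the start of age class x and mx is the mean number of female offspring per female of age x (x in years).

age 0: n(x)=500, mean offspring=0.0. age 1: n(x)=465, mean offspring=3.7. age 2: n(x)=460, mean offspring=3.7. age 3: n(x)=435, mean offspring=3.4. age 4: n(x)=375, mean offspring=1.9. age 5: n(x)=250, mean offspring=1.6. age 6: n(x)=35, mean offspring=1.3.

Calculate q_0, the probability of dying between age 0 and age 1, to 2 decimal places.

0.07

lx = nx/n0 = nx/500: 1, 0.93, 0.92, 0.87, 0.75, 0.5, 0.07
q_0 = (l_0 − l_1) / l_0 = (1 − 0.93) / 1
     = 0.07 / 1 = 0.07 → 0.07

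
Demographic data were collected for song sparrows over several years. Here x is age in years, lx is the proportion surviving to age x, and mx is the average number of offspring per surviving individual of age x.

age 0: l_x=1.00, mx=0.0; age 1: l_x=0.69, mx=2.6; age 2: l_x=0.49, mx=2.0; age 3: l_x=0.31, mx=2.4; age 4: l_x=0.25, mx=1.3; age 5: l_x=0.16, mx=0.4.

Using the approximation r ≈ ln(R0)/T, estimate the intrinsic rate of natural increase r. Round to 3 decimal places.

0.700

R0 = Σ lx·mx = 0 + 1.794 + 0.98 + 0.744 + 0.325 + 0.064 = 3.907
Σ x·lx·mx = 7.606; T = 7.606/3.907 = 1.94676…
r ≈ ln(R0)/T = ln(3.907)/1.94676… = 0.70002… → 0.700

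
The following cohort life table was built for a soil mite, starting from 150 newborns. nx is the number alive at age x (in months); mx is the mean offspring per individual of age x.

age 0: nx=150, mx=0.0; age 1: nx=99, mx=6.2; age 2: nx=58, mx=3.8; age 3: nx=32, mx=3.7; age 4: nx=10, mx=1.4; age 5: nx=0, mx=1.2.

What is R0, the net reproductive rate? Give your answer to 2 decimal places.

lx = nx/n0 = nx/150: 1, 0.66, 0.38667…, 0.21333…, 0.06667…, 0
lx·mx by age: 0, 4.092, 1.469333…, 0.789333…, 0.093333…, 0
R0 = Σ lx·mx = 6.444… → 6.44

6.44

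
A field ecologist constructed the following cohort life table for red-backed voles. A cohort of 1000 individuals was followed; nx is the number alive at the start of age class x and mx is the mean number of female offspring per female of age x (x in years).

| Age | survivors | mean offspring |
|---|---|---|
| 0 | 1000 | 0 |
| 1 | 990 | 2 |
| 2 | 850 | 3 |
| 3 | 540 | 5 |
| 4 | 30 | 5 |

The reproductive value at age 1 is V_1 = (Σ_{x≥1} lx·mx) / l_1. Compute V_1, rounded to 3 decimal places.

lx = nx/n0 = nx/1000: 1, 0.99, 0.85, 0.54, 0.03
lx·mx for x ≥ 1: 1.98, 2.55, 2.7, 0.15 → sum = 7.38
V_1 = 7.38 / l_1 = 7.38 / 0.99 = 7.454545… → 7.455

7.455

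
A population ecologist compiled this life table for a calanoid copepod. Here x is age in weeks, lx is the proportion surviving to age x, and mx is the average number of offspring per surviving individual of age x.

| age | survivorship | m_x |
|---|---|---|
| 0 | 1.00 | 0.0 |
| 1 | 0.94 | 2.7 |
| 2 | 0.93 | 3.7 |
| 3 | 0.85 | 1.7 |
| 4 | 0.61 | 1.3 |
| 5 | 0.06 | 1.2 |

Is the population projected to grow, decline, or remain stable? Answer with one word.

R0 = Σ lx·mx = 0 + 2.538 + 3.441 + 1.445 + 0.793 + 0.072 = 8.289
R0 > 1, so the population is growing.

growing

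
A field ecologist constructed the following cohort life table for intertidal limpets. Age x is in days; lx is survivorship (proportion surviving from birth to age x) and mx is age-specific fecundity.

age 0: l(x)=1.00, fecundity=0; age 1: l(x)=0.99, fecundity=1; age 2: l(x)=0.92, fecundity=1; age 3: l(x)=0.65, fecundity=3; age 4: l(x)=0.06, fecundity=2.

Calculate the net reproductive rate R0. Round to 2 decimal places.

lx·mx by age: 0, 0.99, 0.92, 1.95, 0.12
R0 = Σ lx·mx = 3.98 → 3.98

3.98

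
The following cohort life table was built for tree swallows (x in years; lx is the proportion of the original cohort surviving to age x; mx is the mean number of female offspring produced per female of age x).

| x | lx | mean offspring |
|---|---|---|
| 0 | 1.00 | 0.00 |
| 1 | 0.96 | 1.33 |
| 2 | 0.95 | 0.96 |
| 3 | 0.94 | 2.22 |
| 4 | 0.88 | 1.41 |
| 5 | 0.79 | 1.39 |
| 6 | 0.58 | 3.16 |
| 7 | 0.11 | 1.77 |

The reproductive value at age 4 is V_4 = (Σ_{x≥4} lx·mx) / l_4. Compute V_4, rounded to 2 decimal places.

lx·mx for x ≥ 4: 1.2408, 1.0981, 1.8328, 0.1947 → sum = 4.3664
V_4 = 4.3664 / l_4 = 4.3664 / 0.88 = 4.961818… → 4.96

4.96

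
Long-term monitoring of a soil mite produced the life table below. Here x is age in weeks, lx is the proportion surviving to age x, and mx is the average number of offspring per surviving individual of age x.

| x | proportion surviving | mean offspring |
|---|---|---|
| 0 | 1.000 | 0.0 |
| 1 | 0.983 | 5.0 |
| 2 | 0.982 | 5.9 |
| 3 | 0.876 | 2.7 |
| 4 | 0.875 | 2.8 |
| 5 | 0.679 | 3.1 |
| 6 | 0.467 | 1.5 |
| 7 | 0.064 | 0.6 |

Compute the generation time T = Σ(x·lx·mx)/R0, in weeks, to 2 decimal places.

lx·mx: 0, 4.915, 5.7938, 2.3652, 2.45, 2.1049, 0.7005, 0.0384 → R0 = 18.3678
x·lx·mx: 0, 4.915, 11.5876, 7.0956, 9.8, 10.5245, 4.203, 0.2688 → Σ = 48.3945
T = 48.3945 / 18.3678 = 2.634747… → 2.63

2.63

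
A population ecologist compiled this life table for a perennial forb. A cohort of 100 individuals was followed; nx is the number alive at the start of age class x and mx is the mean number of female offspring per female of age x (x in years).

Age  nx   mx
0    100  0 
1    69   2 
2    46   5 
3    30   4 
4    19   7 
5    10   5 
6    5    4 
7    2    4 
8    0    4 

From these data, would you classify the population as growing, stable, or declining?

lx = nx/n0 = nx/100: 1, 0.69, 0.46, 0.3, 0.19, 0.1, 0.05, 0.02, 0
R0 = Σ lx·mx = 0 + 1.38 + 2.3 + 1.2 + 1.33 + 0.5 + 0.2 + 0.08 + 0 = 6.99
R0 > 1, so the population is growing.

growing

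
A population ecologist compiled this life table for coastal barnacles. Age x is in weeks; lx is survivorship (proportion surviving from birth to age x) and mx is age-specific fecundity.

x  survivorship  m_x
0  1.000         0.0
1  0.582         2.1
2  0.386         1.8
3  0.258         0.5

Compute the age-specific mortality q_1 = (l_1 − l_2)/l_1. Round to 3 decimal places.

0.337

q_1 = (l_1 − l_2) / l_1 = (0.582 − 0.386) / 0.582
     = 0.196 / 0.582 = 0.33677… → 0.337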